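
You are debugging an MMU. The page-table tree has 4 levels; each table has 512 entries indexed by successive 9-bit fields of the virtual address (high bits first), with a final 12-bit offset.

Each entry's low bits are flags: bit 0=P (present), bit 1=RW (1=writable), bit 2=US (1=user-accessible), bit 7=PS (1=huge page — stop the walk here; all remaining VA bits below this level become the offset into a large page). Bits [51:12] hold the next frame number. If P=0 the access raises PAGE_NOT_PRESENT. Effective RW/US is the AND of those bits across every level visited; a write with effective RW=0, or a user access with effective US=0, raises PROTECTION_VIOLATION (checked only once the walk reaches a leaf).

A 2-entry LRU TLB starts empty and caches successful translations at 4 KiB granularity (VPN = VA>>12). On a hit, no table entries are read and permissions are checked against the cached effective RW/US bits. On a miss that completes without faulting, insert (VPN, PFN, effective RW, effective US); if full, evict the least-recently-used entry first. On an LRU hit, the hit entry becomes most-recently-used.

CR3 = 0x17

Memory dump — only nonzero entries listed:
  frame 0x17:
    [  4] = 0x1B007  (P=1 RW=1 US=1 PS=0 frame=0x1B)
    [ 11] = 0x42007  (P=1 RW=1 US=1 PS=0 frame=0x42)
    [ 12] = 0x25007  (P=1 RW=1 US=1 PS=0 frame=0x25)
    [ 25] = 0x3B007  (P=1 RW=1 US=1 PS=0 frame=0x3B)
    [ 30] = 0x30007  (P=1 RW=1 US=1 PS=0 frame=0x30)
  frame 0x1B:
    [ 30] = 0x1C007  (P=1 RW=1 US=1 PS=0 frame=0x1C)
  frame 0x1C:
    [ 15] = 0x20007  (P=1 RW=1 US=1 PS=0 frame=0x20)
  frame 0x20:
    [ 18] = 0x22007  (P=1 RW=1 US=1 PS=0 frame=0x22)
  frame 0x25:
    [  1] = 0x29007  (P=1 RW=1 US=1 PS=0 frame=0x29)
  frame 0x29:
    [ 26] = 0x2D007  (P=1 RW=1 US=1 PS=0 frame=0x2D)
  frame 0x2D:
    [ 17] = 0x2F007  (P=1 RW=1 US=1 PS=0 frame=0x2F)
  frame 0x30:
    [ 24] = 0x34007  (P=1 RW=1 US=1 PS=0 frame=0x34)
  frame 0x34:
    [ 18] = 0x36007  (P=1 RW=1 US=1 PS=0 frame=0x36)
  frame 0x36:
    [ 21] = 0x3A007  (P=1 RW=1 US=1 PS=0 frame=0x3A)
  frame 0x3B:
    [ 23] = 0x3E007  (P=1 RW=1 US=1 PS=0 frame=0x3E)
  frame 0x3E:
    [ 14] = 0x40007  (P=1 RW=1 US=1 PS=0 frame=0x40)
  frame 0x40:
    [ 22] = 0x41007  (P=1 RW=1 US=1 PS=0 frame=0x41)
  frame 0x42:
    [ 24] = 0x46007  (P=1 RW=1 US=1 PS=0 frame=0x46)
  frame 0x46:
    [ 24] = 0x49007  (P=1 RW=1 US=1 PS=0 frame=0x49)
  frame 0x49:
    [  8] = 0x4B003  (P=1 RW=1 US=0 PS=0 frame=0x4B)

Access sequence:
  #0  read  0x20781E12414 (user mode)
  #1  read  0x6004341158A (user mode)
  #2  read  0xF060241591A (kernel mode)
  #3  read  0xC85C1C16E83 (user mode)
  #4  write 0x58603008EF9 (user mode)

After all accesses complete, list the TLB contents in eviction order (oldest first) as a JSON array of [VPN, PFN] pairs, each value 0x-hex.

Walk each access:
#0 VA=0x20781E12414 (r,user):
  L0 @0x17[4] → 0x1B007  P=1,RW=1,US=1,PS=0
  L1 @0x1B[30] → 0x1C007  P=1,RW=1,US=1,PS=0
  L2 @0x1C[15] → 0x20007  P=1,RW=1,US=1,PS=0
  L3 @0x20[18] → 0x22007  P=1,RW=1,US=1,PS=0
  → PA=0x22414  (4 entries read)
#1 VA=0x6004341158A (r,user):
  L0 @0x17[12] → 0x25007  P=1,RW=1,US=1,PS=0
  L1 @0x25[1] → 0x29007  P=1,RW=1,US=1,PS=0
  L2 @0x29[26] → 0x2D007  P=1,RW=1,US=1,PS=0
  L3 @0x2D[17] → 0x2F007  P=1,RW=1,US=1,PS=0
  → PA=0x2F58A  (4 entries read)
#2 VA=0xF060241591A (r,kernel):
  L0 @0x17[30] → 0x30007  P=1,RW=1,US=1,PS=0
  L1 @0x30[24] → 0x34007  P=1,RW=1,US=1,PS=0
  L2 @0x34[18] → 0x36007  P=1,RW=1,US=1,PS=0
  L3 @0x36[21] → 0x3A007  P=1,RW=1,US=1,PS=0
  → PA=0x3A91A  (4 entries read)
#3 VA=0xC85C1C16E83 (r,user):
  L0 @0x17[25] → 0x3B007  P=1,RW=1,US=1,PS=0
  L1 @0x3B[23] → 0x3E007  P=1,RW=1,US=1,PS=0
  L2 @0x3E[14] → 0x40007  P=1,RW=1,US=1,PS=0
  L3 @0x40[22] → 0x41007  P=1,RW=1,US=1,PS=0
  → PA=0x41E83  (4 entries read)
#4 VA=0x58603008EF9 (w,user):
  L0 @0x17[11] → 0x42007  P=1,RW=1,US=1,PS=0
  L1 @0x42[24] → 0x46007  P=1,RW=1,US=1,PS=0
  L2 @0x46[24] → 0x49007  P=1,RW=1,US=1,PS=0
  L3 @0x49[8] → 0x4B003  P=1,RW=1,US=0,PS=0
  ✗ PROTECTION_VIOLATION  [4 reads]

TLB: [["0xF0602415", "0x3A"], ["0xC85C1C16", "0x41"]]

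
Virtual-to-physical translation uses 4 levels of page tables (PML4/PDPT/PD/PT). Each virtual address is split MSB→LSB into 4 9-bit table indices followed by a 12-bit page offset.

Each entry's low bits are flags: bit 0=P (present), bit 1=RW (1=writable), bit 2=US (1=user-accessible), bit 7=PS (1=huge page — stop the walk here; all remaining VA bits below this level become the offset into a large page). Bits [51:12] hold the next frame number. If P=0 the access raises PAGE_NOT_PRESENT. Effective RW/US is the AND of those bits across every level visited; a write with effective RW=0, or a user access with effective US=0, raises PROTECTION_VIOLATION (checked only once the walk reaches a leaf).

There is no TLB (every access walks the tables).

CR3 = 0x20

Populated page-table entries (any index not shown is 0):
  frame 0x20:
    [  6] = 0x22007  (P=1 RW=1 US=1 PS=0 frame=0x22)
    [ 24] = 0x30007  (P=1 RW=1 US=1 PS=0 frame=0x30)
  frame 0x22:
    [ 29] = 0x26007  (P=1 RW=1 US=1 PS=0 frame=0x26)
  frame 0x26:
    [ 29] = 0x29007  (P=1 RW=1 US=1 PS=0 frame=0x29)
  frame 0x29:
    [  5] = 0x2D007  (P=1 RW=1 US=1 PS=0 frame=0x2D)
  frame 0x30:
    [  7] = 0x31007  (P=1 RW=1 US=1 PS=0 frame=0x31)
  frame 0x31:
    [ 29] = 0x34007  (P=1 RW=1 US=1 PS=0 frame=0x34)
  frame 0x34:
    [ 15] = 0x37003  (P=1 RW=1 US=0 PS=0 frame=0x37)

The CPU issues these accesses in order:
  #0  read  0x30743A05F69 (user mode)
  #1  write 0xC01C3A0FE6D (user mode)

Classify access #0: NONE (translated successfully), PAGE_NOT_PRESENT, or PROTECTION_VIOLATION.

Trace:
#0 VA=0x30743A05F69 (r,user):
  lvl0: tbl 0x20, slot 6 ⇒ 0x22007 (P1/RW1/US1/PS0)
  lvl1: tbl 0x22, slot 29 ⇒ 0x26007 (P1/RW1/US1/PS0)
  lvl2: tbl 0x26, slot 29 ⇒ 0x29007 (P1/RW1/US1/PS0)
  lvl3: tbl 0x29, slot 5 ⇒ 0x2D007 (P1/RW1/US1/PS0)
  ⇒ phys 0x2DF69  [4 reads]
#1 VA=0xC01C3A0FE6D (w,user):
  lvl0: tbl 0x20, slot 24 ⇒ 0x30007 (P1/RW1/US1/PS0)
  lvl1: tbl 0x30, slot 7 ⇒ 0x31007 (P1/RW1/US1/PS0)
  lvl2: tbl 0x31, slot 29 ⇒ 0x34007 (P1/RW1/US1/PS0)
  lvl3: tbl 0x34, slot 15 ⇒ 0x37003 (P1/RW1/US0/PS0)
  ✗ PROTECTION_VIOLATION  [4 reads]

Access #0 fault: NONE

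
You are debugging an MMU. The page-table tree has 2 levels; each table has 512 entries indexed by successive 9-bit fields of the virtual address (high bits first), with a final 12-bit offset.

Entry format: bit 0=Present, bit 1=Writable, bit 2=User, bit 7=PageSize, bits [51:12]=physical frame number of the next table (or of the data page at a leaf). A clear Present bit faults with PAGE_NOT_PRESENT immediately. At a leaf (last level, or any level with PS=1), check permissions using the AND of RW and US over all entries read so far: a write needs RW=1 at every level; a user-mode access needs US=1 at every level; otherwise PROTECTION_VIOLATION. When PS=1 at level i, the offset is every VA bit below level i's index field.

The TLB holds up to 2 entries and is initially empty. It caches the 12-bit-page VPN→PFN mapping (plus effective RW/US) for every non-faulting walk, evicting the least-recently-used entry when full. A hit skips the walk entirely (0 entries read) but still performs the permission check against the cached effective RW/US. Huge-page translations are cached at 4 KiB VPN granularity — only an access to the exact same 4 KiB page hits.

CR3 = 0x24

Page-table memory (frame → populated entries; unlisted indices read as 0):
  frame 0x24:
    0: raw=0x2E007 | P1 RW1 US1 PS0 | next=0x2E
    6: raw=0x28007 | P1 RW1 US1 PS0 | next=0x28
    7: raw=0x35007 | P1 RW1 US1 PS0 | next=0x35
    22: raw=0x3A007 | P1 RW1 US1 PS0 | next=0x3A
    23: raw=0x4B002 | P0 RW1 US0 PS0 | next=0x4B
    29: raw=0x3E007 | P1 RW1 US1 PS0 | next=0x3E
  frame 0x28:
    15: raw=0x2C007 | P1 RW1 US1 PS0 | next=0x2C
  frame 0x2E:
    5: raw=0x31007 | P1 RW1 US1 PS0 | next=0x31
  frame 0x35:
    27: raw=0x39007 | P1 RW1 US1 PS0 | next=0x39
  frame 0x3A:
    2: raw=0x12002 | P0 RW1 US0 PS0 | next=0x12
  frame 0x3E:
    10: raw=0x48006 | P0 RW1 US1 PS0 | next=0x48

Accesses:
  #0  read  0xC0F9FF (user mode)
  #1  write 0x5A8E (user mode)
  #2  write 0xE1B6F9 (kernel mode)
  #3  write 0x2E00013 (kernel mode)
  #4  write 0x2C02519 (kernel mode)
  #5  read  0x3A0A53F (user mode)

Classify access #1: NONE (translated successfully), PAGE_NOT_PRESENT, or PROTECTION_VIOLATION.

Walk each access:
#0 VA=0xC0F9FF (r,user):
  L0 @0x24[6] → 0x28007  P=1,RW=1,US=1,PS=0
  L1 @0x28[15] → 0x2C007  P=1,RW=1,US=1,PS=0
  → PA=0x2C9FF  (2 entries read)
#1 VA=0x5A8E (w,user):
  L0 @0x24[0] → 0x2E007  P=1,RW=1,US=1,PS=0
  L1 @0x2E[5] → 0x31007  P=1,RW=1,US=1,PS=0
  → PA=0x31A8E  (2 entries read)
#2 VA=0xE1B6F9 (w,kernel):
  L0 @0x24[7] → 0x35007  P=1,RW=1,US=1,PS=0
  L1 @0x35[27] → 0x39007  P=1,RW=1,US=1,PS=0
  → PA=0x396F9  (2 entries read)
#3 VA=0x2E00013 (w,kernel):
  L0 @0x24[23] → 0x4B002  P=0,RW=1,US=0,PS=0
  → PAGE_NOT_PRESENT  (1 entries read)
#4 VA=0x2C02519 (w,kernel):
  L0 @0x24[22] → 0x3A007  P=1,RW=1,US=1,PS=0
  L1 @0x3A[2] → 0x12002  P=0,RW=1,US=0,PS=0
  → PAGE_NOT_PRESENT  (2 entries read)
#5 VA=0x3A0A53F (r,user):
  L0 @0x24[29] → 0x3E007  P=1,RW=1,US=1,PS=0
  L1 @0x3E[10] → 0x48006  P=0,RW=1,US=1,PS=0
  → PAGE_NOT_PRESENT  (2 entries read)

Access #1 fault: NONE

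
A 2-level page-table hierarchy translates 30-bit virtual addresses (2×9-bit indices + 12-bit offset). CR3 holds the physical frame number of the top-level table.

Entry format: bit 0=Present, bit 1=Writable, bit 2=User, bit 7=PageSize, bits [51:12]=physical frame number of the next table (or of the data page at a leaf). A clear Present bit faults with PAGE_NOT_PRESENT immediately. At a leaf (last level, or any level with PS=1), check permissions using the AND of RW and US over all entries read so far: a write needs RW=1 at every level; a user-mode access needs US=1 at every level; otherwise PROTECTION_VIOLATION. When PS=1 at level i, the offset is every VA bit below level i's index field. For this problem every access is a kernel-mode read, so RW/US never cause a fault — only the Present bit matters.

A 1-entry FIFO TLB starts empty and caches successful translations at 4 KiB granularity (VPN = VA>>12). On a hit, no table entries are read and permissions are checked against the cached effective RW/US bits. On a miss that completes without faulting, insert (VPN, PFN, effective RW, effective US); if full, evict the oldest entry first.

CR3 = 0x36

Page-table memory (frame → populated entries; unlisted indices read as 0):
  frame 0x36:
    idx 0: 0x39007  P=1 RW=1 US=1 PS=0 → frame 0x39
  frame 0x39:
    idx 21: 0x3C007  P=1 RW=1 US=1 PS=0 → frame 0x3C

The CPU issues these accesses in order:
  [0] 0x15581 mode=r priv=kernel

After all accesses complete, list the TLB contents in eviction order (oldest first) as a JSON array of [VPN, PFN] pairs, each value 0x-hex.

Per-access translation:
#0 VA=0x15581 (r,kernel):
  lvl0: tbl 0x36, slot 0 ⇒ 0x39007 (P1/RW1/US1/PS0)
  lvl1: tbl 0x39, slot 21 ⇒ 0x3C007 (P1/RW1/US1/PS0)
  ⇒ phys 0x3C581  [2 reads]

TLB: [["0x15", "0x3C"]]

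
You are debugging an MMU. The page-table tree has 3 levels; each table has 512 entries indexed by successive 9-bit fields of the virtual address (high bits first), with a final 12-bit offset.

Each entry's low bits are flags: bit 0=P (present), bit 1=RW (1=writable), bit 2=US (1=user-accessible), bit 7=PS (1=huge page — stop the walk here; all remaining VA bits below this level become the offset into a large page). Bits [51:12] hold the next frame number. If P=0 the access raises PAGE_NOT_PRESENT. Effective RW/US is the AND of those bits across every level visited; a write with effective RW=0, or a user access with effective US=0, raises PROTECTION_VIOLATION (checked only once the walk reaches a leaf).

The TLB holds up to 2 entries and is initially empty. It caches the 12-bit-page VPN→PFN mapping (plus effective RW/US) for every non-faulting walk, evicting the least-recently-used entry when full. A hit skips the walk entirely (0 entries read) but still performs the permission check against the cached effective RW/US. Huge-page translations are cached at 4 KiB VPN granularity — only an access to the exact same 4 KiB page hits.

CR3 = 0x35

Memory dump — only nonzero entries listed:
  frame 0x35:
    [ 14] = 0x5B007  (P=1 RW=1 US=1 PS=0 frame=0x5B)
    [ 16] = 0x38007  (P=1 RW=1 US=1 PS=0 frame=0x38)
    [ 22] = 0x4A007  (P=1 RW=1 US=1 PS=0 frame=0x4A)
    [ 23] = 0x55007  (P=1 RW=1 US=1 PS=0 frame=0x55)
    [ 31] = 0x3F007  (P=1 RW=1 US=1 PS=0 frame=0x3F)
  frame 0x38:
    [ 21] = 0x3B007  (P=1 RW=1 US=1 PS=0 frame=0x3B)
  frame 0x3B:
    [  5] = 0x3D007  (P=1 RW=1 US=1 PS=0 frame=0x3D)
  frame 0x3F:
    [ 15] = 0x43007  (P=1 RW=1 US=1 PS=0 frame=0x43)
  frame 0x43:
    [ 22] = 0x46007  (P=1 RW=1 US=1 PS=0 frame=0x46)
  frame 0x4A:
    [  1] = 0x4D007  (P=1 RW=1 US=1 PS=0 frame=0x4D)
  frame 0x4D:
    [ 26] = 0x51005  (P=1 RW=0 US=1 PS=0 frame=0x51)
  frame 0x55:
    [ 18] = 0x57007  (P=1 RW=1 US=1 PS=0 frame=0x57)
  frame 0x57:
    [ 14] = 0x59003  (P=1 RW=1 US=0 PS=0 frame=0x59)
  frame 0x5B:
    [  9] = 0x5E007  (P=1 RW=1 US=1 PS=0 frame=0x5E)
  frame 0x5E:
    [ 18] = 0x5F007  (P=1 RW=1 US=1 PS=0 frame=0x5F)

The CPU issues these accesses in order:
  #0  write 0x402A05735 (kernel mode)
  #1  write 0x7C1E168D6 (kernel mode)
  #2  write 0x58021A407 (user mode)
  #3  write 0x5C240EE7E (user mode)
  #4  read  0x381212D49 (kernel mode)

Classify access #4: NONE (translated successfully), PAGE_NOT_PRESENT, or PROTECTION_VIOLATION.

Per-access translation:
#0 VA=0x402A05735 (w,kernel):
  L0 @0x35[16] → 0x38007  P=1,RW=1,US=1,PS=0
  L1 @0x38[21] → 0x3B007  P=1,RW=1,US=1,PS=0
  L2 @0x3B[5] → 0x3D007  P=1,RW=1,US=1,PS=0
  ✓ 0x3D735  — 3 lookups
#1 VA=0x7C1E168D6 (w,kernel):
  L0 @0x35[31] → 0x3F007  P=1,RW=1,US=1,PS=0
  L1 @0x3F[15] → 0x43007  P=1,RW=1,US=1,PS=0
  L2 @0x43[22] → 0x46007  P=1,RW=1,US=1,PS=0
  ✓ 0x468D6  — 3 lookups
#2 VA=0x58021A407 (w,user):
  L0 @0x35[22] → 0x4A007  P=1,RW=1,US=1,PS=0
  L1 @0x4A[1] → 0x4D007  P=1,RW=1,US=1,PS=0
  L2 @0x4D[26] → 0x51005  P=1,RW=0,US=1,PS=0
  ⇒ fault: PROTECTION_VIOLATION  — 3 lookups
#3 VA=0x5C240EE7E (w,user):
  L0 @0x35[23] → 0x55007  P=1,RW=1,US=1,PS=0
  L1 @0x55[18] → 0x57007  P=1,RW=1,US=1,PS=0
  L2 @0x57[14] → 0x59003  P=1,RW=1,US=0,PS=0
  ⇒ fault: PROTECTION_VIOLATION  — 3 lookups
#4 VA=0x381212D49 (r,kernel):
  L0 @0x35[14] → 0x5B007  P=1,RW=1,US=1,PS=0
  L1 @0x5B[9] → 0x5E007  P=1,RW=1,US=1,PS=0
  L2 @0x5E[18] → 0x5F007  P=1,RW=1,US=1,PS=0
  ✓ 0x5FD49  — 3 lookups

Access #4 fault: NONE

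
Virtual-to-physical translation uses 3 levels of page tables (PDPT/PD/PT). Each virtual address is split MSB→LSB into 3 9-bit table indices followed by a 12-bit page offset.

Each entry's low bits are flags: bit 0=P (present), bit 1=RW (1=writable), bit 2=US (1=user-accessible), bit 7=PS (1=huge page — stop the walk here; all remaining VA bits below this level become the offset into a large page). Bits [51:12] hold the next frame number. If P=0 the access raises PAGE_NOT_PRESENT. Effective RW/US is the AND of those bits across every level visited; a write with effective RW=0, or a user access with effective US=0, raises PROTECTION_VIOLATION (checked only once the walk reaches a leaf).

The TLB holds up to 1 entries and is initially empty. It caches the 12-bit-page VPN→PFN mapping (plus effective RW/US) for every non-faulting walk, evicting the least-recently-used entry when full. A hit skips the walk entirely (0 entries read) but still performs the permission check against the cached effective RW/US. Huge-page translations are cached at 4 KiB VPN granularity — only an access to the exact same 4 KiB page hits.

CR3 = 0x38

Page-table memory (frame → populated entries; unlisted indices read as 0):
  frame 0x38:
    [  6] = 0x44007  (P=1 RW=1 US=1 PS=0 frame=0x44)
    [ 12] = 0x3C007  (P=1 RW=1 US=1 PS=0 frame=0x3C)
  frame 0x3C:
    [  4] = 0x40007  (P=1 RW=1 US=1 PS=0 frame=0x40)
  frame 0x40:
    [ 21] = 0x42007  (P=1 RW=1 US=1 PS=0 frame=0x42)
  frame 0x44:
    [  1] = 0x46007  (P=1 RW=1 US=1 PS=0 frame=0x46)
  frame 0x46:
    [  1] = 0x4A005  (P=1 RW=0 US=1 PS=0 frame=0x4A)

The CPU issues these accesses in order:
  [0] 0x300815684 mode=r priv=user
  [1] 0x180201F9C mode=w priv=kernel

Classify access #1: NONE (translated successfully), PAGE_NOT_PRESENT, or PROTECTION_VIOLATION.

Walk each access:
#0 VA=0x300815684 (r,user):
  L0: frame=0x38 idx=12 entry=0x3C007 [P=1 RW=1 US=1 PS=0]
  L1: frame=0x3C idx=4 entry=0x40007 [P=1 RW=1 US=1 PS=0]
  L2: frame=0x40 idx=21 entry=0x42007 [P=1 RW=1 US=1 PS=0]
  → PA=0x42684  (3 entries read)
#1 VA=0x180201F9C (w,kernel):
  L0: frame=0x38 idx=6 entry=0x44007 [P=1 RW=1 US=1 PS=0]
  L1: frame=0x44 idx=1 entry=0x46007 [P=1 RW=1 US=1 PS=0]
  L2: frame=0x46 idx=1 entry=0x4A005 [P=1 RW=0 US=1 PS=0]
  → PROTECTION_VIOLATION  (3 entries read)

Access #1 fault: PROTECTION_VIOLATION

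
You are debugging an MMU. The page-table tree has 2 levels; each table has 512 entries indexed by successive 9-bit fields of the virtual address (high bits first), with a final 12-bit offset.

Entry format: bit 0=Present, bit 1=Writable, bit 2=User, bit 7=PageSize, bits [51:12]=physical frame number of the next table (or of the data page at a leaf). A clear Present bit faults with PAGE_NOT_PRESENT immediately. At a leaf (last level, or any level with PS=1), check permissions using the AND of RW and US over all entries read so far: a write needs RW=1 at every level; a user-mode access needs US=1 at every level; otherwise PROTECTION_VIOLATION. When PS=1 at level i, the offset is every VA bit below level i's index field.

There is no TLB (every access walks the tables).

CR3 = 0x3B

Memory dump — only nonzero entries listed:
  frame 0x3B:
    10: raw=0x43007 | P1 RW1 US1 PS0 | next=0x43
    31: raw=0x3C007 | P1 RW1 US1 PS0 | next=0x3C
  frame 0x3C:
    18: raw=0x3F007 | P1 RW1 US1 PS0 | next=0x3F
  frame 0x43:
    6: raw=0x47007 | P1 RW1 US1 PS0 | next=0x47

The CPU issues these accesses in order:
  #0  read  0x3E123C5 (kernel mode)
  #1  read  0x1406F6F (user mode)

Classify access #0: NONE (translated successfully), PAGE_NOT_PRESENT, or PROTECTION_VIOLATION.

Walk each access:
#0 VA=0x3E123C5 (r,kernel):
  lvl0: tbl 0x3B, slot 31 ⇒ 0x3C007 (P1/RW1/US1/PS0)
  lvl1: tbl 0x3C, slot 18 ⇒ 0x3F007 (P1/RW1/US1/PS0)
  ✓ 0x3F3C5  — 2 lookups
#1 VA=0x1406F6F (r,user):
  lvl0: tbl 0x3B, slot 10 ⇒ 0x43007 (P1/RW1/US1/PS0)
  lvl1: tbl 0x43, slot 6 ⇒ 0x47007 (P1/RW1/US1/PS0)
  ✓ 0x47F6F  — 2 lookups

Access #0 fault: NONE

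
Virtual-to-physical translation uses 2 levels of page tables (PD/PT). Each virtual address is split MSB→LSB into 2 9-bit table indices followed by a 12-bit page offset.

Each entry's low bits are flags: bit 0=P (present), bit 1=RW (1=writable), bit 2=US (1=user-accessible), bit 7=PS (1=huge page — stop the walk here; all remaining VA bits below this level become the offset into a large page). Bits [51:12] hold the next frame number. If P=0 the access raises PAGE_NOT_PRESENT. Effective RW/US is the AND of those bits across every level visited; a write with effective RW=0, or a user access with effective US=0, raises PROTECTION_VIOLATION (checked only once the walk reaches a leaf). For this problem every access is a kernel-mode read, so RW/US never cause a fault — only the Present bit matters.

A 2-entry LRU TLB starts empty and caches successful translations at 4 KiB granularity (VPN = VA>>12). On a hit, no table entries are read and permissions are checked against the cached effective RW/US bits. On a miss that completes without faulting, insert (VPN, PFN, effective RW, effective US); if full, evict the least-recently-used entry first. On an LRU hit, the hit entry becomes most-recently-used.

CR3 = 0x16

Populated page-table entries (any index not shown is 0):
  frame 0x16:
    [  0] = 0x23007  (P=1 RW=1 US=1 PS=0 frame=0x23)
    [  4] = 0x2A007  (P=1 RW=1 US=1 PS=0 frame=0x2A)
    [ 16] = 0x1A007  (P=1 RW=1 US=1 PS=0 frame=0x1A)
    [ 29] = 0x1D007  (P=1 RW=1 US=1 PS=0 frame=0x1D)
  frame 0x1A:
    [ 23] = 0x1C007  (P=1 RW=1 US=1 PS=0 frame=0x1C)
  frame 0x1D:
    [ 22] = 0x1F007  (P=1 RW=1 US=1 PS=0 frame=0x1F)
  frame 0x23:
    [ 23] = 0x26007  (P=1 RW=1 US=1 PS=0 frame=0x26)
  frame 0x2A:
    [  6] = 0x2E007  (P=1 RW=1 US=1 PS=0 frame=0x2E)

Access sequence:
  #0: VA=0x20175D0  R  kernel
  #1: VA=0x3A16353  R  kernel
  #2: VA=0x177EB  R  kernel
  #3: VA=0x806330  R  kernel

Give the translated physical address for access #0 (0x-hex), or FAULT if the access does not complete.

Walk each access:
#0 VA=0x20175D0 (r,kernel):
  L0 @0x16[16] → 0x1A007  P=1,RW=1,US=1,PS=0
  L1 @0x1A[23] → 0x1C007  P=1,RW=1,US=1,PS=0
  → PA=0x1C5D0  (2 entries read)
#1 VA=0x3A16353 (r,kernel):
  L0 @0x16[29] → 0x1D007  P=1,RW=1,US=1,PS=0
  L1 @0x1D[22] → 0x1F007  P=1,RW=1,US=1,PS=0
  → PA=0x1F353  (2 entries read)
#2 VA=0x177EB (r,kernel):
  L0 @0x16[0] → 0x23007  P=1,RW=1,US=1,PS=0
  L1 @0x23[23] → 0x26007  P=1,RW=1,US=1,PS=0
  → PA=0x267EB  (2 entries read)
#3 VA=0x806330 (r,kernel):
  L0 @0x16[4] → 0x2A007  P=1,RW=1,US=1,PS=0
  L1 @0x2A[6] → 0x2E007  P=1,RW=1,US=1,PS=0
  → PA=0x2E330  (2 entries read)

Access #0 PA: 0x1C5D0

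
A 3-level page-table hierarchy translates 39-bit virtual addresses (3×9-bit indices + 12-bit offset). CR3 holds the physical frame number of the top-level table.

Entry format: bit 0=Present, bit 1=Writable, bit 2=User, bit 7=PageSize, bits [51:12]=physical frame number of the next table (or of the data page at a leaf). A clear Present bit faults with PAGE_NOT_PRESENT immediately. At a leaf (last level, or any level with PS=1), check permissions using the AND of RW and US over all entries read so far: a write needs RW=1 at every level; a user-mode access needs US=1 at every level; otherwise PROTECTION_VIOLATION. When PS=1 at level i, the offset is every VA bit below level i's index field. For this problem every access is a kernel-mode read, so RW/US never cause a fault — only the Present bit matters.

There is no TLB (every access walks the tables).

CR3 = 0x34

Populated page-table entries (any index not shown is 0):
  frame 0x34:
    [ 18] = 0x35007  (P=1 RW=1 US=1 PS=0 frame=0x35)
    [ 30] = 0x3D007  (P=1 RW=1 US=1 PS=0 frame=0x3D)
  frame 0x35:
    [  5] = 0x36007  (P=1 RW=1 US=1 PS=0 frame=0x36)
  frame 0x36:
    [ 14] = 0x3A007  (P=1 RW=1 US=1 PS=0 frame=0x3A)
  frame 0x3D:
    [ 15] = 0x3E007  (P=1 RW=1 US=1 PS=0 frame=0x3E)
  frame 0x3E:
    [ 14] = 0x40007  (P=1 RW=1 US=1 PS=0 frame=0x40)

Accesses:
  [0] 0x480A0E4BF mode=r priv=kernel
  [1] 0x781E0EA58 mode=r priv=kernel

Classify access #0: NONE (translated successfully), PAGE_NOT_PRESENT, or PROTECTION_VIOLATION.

Per-access translation:
#0 VA=0x480A0E4BF (r,kernel):
  lvl0: tbl 0x34, slot 18 ⇒ 0x35007 (P1/RW1/US1/PS0)
  lvl1: tbl 0x35, slot 5 ⇒ 0x36007 (P1/RW1/US1/PS0)
  lvl2: tbl 0x36, slot 14 ⇒ 0x3A007 (P1/RW1/US1/PS0)
  → PA=0x3A4BF  (3 entries read)
#1 VA=0x781E0EA58 (r,kernel):
  lvl0: tbl 0x34, slot 30 ⇒ 0x3D007 (P1/RW1/US1/PS0)
  lvl1: tbl 0x3D, slot 15 ⇒ 0x3E007 (P1/RW1/US1/PS0)
  lvl2: tbl 0x3E, slot 14 ⇒ 0x40007 (P1/RW1/US1/PS0)
  → PA=0x40A58  (3 entries read)

Access #0 fault: NONE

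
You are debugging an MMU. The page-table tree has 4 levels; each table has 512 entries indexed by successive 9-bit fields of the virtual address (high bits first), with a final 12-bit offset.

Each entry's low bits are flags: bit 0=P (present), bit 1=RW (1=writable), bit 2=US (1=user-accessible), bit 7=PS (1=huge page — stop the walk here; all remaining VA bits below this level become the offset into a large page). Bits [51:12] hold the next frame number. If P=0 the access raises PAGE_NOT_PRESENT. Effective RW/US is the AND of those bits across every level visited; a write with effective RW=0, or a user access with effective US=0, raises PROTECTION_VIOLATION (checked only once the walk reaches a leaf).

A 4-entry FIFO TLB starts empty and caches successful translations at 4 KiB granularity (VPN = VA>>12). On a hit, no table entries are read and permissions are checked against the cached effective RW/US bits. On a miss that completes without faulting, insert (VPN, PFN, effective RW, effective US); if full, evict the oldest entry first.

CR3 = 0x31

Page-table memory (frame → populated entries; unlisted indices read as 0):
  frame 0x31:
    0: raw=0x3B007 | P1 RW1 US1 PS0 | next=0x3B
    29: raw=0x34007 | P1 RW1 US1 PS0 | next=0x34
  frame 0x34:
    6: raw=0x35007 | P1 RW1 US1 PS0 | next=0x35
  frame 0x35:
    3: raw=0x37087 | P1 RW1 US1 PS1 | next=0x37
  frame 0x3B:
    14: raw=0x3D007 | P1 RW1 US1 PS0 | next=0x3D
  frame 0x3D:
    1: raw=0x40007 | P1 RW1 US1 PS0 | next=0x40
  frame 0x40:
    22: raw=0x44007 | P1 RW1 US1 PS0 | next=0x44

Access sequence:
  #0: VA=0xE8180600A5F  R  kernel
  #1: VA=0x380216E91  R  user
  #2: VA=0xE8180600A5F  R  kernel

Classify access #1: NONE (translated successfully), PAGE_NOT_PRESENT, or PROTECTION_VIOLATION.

Walk each access:
#0 VA=0xE8180600A5F (r,kernel):
  [0] read 0x31 idx=29: raw=0x34007 flags P=1 W=1 U=1 S=0
  [1] read 0x34 idx=6: raw=0x35007 flags P=1 W=1 U=1 S=0
  [2] read 0x35 idx=3: raw=0x37087 flags P=1 W=1 U=1 S=1
  ⇒ phys 0x37A5F (huge @L2)  [3 reads]
#1 VA=0x380216E91 (r,user):
  [0] read 0x31 idx=0: raw=0x3B007 flags P=1 W=1 U=1 S=0
  [1] read 0x3B idx=14: raw=0x3D007 flags P=1 W=1 U=1 S=0
  [2] read 0x3D idx=1: raw=0x40007 flags P=1 W=1 U=1 S=0
  [3] read 0x40 idx=22: raw=0x44007 flags P=1 W=1 U=1 S=0
  ⇒ phys 0x44E91  [4 reads]
#2 VA=0xE8180600A5F (r,kernel):
  TLB hit vpn=0xE8180600 → PA=0x37A5F

Access #1 fault: NONE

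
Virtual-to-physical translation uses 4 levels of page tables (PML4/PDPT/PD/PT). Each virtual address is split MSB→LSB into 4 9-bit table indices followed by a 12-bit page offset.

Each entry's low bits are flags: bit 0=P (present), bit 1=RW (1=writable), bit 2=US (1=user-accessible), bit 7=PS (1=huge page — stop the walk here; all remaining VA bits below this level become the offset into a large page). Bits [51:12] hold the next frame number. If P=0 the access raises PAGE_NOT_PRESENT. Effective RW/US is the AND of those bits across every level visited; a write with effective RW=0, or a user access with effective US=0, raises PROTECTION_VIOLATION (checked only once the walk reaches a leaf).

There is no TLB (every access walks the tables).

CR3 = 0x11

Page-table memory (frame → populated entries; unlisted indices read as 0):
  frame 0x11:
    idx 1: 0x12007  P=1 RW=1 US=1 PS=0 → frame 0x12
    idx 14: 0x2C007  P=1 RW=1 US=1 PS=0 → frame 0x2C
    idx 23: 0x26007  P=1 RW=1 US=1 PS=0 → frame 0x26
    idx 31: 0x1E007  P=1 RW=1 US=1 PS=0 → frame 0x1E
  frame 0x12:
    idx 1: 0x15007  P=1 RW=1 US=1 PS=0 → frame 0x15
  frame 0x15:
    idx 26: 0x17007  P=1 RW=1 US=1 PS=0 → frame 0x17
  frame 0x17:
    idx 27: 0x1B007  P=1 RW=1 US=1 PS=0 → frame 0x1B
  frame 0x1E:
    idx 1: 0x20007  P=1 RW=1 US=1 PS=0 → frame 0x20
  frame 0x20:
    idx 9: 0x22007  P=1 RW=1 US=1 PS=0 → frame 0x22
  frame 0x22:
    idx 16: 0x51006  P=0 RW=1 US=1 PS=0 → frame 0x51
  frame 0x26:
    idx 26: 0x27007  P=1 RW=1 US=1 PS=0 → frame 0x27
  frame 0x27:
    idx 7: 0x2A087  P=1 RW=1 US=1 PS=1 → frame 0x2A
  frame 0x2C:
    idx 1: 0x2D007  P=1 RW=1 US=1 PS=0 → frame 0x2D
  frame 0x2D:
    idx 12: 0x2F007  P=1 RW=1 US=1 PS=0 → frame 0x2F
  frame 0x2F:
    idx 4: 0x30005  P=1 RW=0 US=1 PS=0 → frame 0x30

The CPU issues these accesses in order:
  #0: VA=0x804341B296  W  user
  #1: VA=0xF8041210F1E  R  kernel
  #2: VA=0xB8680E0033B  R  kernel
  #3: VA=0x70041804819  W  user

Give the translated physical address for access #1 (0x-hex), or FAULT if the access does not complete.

Trace:
#0 VA=0x804341B296 (w,user):
  [0] read 0x11 idx=1: raw=0x12007 flags P=1 W=1 U=1 S=0
  [1] read 0x12 idx=1: raw=0x15007 flags P=1 W=1 U=1 S=0
  [2] read 0x15 idx=26: raw=0x17007 flags P=1 W=1 U=1 S=0
  [3] read 0x17 idx=27: raw=0x1B007 flags P=1 W=1 U=1 S=0
  → PA=0x1B296  (4 entries read)
#1 VA=0xF8041210F1E (r,kernel):
  [0] read 0x11 idx=31: raw=0x1E007 flags P=1 W=1 U=1 S=0
  [1] read 0x1E idx=1: raw=0x20007 flags P=1 W=1 U=1 S=0
  [2] read 0x20 idx=9: raw=0x22007 flags P=1 W=1 U=1 S=0
  [3] read 0x22 idx=16: raw=0x51006 flags P=0 W=1 U=1 S=0
  ⇒ fault: PAGE_NOT_PRESENT  — 4 lookups
#2 VA=0xB8680E0033B (r,kernel):
  [0] read 0x11 idx=23: raw=0x26007 flags P=1 W=1 U=1 S=0
  [1] read 0x26 idx=26: raw=0x27007 flags P=1 W=1 U=1 S=0
  [2] read 0x27 idx=7: raw=0x2A087 flags P=1 W=1 U=1 S=1
  → PA=0x2A33B (huge @L2)  (3 entries read)
#3 VA=0x70041804819 (w,user):
  [0] read 0x11 idx=14: raw=0x2C007 flags P=1 W=1 U=1 S=0
  [1] read 0x2C idx=1: raw=0x2D007 flags P=1 W=1 U=1 S=0
  [2] read 0x2D idx=12: raw=0x2F007 flags P=1 W=1 U=1 S=0
  [3] read 0x2F idx=4: raw=0x30005 flags P=1 W=0 U=1 S=0
  ⇒ fault: PROTECTION_VIOLATION  — 4 lookups

Access #1 PA: FAULT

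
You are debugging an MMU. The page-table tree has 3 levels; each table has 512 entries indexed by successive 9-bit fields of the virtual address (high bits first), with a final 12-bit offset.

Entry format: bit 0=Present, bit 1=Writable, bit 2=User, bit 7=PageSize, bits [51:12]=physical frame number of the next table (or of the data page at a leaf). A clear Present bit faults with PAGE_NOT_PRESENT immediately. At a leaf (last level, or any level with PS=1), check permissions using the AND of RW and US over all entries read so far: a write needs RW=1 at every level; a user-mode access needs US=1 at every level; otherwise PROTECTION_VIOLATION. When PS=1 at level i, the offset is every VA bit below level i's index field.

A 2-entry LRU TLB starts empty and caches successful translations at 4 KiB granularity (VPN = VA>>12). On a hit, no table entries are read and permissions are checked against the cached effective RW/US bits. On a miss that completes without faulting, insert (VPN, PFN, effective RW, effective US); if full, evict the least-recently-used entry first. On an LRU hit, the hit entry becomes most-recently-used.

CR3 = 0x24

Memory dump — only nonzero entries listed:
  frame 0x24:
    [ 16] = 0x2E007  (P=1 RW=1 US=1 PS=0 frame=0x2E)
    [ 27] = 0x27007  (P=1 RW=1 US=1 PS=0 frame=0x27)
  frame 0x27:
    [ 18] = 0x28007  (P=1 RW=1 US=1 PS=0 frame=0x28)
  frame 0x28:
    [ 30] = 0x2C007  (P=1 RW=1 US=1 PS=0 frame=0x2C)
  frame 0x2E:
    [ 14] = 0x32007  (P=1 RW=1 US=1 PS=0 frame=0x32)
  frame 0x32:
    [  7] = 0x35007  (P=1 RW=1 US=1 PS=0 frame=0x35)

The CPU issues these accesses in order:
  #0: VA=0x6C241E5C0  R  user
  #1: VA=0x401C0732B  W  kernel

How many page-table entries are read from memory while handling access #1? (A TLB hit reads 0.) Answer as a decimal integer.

Walk each access:
#0 VA=0x6C241E5C0 (r,user):
  [0] read 0x24 idx=27: raw=0x27007 flags P=1 W=1 U=1 S=0
  [1] read 0x27 idx=18: raw=0x28007 flags P=1 W=1 U=1 S=0
  [2] read 0x28 idx=30: raw=0x2C007 flags P=1 W=1 U=1 S=0
  ✓ 0x2C5C0  — 3 lookups
#1 VA=0x401C0732B (w,kernel):
  [0] read 0x24 idx=16: raw=0x2E007 flags P=1 W=1 U=1 S=0
  [1] read 0x2E idx=14: raw=0x32007 flags P=1 W=1 U=1 S=0
  [2] read 0x32 idx=7: raw=0x35007 flags P=1 W=1 U=1 S=0
  ✓ 0x3532B  — 3 lookups

Entries read for #1: 3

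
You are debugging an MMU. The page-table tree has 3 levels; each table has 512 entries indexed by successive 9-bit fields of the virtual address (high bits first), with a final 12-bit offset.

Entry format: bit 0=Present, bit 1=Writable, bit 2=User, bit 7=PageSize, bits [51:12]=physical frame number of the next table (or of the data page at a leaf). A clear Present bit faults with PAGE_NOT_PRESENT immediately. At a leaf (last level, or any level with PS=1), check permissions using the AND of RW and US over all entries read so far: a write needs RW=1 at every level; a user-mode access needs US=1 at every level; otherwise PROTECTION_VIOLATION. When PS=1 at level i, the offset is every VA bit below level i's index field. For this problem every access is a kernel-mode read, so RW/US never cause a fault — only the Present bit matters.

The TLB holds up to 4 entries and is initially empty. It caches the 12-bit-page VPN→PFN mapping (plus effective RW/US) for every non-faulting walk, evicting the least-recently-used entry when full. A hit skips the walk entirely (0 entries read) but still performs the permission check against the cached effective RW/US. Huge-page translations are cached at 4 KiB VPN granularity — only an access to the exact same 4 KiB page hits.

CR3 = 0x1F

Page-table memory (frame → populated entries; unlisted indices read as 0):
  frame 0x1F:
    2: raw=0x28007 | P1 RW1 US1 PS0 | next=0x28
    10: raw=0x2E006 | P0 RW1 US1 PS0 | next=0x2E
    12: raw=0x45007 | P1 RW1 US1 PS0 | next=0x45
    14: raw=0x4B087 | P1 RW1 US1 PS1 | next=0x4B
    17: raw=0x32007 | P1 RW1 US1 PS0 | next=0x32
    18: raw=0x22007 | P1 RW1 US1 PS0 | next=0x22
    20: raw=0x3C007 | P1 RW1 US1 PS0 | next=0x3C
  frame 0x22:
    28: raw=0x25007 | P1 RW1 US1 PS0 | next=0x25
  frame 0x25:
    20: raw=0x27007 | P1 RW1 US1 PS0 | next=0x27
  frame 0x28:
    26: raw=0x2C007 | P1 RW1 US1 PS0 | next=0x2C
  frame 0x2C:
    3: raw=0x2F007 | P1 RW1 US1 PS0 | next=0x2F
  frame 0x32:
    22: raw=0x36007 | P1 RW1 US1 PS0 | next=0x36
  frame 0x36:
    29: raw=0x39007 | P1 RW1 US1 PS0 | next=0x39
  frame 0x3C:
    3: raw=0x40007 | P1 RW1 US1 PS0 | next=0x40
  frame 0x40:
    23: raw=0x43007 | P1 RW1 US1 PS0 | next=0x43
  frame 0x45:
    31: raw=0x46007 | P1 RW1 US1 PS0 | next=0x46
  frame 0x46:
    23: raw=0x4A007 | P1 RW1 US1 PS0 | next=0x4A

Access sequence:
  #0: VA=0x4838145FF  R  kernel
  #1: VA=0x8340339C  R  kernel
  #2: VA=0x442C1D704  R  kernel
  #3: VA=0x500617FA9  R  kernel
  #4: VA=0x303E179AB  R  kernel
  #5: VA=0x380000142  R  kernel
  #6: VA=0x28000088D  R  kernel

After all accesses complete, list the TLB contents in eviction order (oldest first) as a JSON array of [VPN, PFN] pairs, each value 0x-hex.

Trace:
#0 VA=0x4838145FF (r,kernel):
  L0: frame=0x1F idx=18 entry=0x22007 [P=1 RW=1 US=1 PS=0]
  L1: frame=0x22 idx=28 entry=0x25007 [P=1 RW=1 US=1 PS=0]
  L2: frame=0x25 idx=20 entry=0x27007 [P=1 RW=1 US=1 PS=0]
  ⇒ phys 0x275FF  [3 reads]
#1 VA=0x8340339C (r,kernel):
  L0: frame=0x1F idx=2 entry=0x28007 [P=1 RW=1 US=1 PS=0]
  L1: frame=0x28 idx=26 entry=0x2C007 [P=1 RW=1 US=1 PS=0]
  L2: frame=0x2C idx=3 entry=0x2F007 [P=1 RW=1 US=1 PS=0]
  ⇒ phys 0x2F39C  [3 reads]
#2 VA=0x442C1D704 (r,kernel):
  L0: frame=0x1F idx=17 entry=0x32007 [P=1 RW=1 US=1 PS=0]
  L1: frame=0x32 idx=22 entry=0x36007 [P=1 RW=1 US=1 PS=0]
  L2: frame=0x36 idx=29 entry=0x39007 [P=1 RW=1 US=1 PS=0]
  ⇒ phys 0x39704  [3 reads]
#3 VA=0x500617FA9 (r,kernel):
  L0: frame=0x1F idx=20 entry=0x3C007 [P=1 RW=1 US=1 PS=0]
  L1: frame=0x3C idx=3 entry=0x40007 [P=1 RW=1 US=1 PS=0]
  L2: frame=0x40 idx=23 entry=0x43007 [P=1 RW=1 US=1 PS=0]
  ⇒ phys 0x43FA9  [3 reads]
#4 VA=0x303E179AB (r,kernel):
  L0: frame=0x1F idx=12 entry=0x45007 [P=1 RW=1 US=1 PS=0]
  L1: frame=0x45 idx=31 entry=0x46007 [P=1 RW=1 US=1 PS=0]
  L2: frame=0x46 idx=23 entry=0x4A007 [P=1 RW=1 US=1 PS=0]
  ⇒ phys 0x4A9AB  [3 reads]
#5 VA=0x380000142 (r,kernel):
  L0: frame=0x1F idx=14 entry=0x4B087 [P=1 RW=1 US=1 PS=1]
  ⇒ phys 0x4B142 (huge @L0)  [1 reads]
#6 VA=0x28000088D (r,kernel):
  L0: frame=0x1F idx=10 entry=0x2E006 [P=0 RW=1 US=1 PS=0]
  → PAGE_NOT_PRESENT  (1 entries read)

TLB: [["0x442C1D", "0x39"], ["0x500617", "0x43"], ["0x303E17", "0x4A"], ["0x380000", "0x4B"]]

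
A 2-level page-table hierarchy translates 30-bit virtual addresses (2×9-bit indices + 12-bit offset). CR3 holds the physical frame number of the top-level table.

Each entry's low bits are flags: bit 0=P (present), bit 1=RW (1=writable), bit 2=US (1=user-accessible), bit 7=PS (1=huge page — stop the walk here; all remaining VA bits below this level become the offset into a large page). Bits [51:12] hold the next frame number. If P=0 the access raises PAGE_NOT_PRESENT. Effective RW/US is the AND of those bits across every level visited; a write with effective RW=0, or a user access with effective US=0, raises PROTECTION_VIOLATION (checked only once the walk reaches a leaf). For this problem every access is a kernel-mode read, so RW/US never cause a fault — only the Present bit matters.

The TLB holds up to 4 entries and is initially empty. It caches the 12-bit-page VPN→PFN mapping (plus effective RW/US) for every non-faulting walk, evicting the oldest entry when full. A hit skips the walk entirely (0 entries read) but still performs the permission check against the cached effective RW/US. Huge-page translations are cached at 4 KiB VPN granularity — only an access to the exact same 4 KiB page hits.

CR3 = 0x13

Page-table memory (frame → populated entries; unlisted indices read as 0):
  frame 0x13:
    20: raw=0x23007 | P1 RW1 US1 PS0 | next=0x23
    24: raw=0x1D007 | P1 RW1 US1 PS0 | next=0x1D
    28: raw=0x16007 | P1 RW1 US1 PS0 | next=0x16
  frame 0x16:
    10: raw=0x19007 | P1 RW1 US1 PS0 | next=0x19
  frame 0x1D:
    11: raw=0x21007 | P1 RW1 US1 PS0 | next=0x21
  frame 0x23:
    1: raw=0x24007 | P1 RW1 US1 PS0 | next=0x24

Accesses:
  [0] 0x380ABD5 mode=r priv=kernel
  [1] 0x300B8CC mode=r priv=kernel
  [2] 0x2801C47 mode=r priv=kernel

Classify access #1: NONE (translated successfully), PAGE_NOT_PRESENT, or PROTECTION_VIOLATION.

Walk each access:
#0 VA=0x380ABD5 (r,kernel):
  [0] read 0x13 idx=28: raw=0x16007 flags P=1 W=1 U=1 S=0
  [1] read 0x16 idx=10: raw=0x19007 flags P=1 W=1 U=1 S=0
  → PA=0x19BD5  (2 entries read)
#1 VA=0x300B8CC (r,kernel):
  [0] read 0x13 idx=24: raw=0x1D007 flags P=1 W=1 U=1 S=0
  [1] read 0x1D idx=11: raw=0x21007 flags P=1 W=1 U=1 S=0
  → PA=0x218CC  (2 entries read)
#2 VA=0x2801C47 (r,kernel):
  [0] read 0x13 idx=20: raw=0x23007 flags P=1 W=1 U=1 S=0
  [1] read 0x23 idx=1: raw=0x24007 flags P=1 W=1 U=1 S=0
  → PA=0x24C47  (2 entries read)

Access #1 fault: NONE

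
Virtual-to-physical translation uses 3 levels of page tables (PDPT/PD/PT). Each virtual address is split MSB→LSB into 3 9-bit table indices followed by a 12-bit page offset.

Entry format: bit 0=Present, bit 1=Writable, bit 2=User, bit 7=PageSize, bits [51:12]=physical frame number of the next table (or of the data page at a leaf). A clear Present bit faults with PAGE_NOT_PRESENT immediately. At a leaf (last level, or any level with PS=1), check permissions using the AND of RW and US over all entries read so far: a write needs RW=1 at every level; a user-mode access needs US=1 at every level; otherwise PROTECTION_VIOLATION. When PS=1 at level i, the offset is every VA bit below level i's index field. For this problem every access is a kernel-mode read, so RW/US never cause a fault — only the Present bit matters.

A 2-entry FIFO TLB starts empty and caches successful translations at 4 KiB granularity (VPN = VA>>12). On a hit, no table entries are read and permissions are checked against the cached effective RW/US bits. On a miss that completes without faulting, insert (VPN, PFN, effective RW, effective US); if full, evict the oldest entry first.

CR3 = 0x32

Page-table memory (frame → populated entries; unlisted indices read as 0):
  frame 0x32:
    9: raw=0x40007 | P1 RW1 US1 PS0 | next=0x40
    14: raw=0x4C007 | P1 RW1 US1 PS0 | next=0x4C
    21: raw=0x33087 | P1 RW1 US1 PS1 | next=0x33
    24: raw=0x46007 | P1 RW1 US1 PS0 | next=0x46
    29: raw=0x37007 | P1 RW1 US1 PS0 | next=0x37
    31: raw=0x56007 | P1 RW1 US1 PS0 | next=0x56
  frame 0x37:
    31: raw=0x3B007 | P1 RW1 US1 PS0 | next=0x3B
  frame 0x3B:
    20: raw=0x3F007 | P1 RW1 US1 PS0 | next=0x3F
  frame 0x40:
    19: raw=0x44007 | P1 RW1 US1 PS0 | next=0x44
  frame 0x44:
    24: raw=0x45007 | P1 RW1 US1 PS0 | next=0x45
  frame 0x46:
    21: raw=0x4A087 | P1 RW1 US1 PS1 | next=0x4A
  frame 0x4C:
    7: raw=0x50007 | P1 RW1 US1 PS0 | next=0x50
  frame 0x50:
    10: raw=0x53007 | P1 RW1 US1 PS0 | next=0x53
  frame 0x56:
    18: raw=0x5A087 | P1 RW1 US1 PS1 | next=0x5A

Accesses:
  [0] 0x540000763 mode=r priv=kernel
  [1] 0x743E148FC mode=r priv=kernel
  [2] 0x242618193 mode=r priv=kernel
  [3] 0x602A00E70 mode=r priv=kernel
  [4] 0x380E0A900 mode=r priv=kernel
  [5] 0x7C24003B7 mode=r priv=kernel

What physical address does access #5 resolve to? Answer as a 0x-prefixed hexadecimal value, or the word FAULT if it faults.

Trace:
#0 VA=0x540000763 (r,kernel):
  L0: frame=0x32 idx=21 entry=0x33087 [P=1 RW=1 US=1 PS=1]
  ✓ 0x33763 (huge @L0)  — 1 lookups
#1 VA=0x743E148FC (r,kernel):
  L0: frame=0x32 idx=29 entry=0x37007 [P=1 RW=1 US=1 PS=0]
  L1: frame=0x37 idx=31 entry=0x3B007 [P=1 RW=1 US=1 PS=0]
  L2: frame=0x3B idx=20 entry=0x3F007 [P=1 RW=1 US=1 PS=0]
  ✓ 0x3F8FC  — 3 lookups
#2 VA=0x242618193 (r,kernel):
  L0: frame=0x32 idx=9 entry=0x40007 [P=1 RW=1 US=1 PS=0]
  L1: frame=0x40 idx=19 entry=0x44007 [P=1 RW=1 US=1 PS=0]
  L2: frame=0x44 idx=24 entry=0x45007 [P=1 RW=1 US=1 PS=0]
  ✓ 0x45193  — 3 lookups
#3 VA=0x602A00E70 (r,kernel):
  L0: frame=0x32 idx=24 entry=0x46007 [P=1 RW=1 US=1 PS=0]
  L1: frame=0x46 idx=21 entry=0x4A087 [P=1 RW=1 US=1 PS=1]
  ✓ 0x4AE70 (huge @L1)  — 2 lookups
#4 VA=0x380E0A900 (r,kernel):
  L0: frame=0x32 idx=14 entry=0x4C007 [P=1 RW=1 US=1 PS=0]
  L1: frame=0x4C idx=7 entry=0x50007 [P=1 RW=1 US=1 PS=0]
  L2: frame=0x50 idx=10 entry=0x53007 [P=1 RW=1 US=1 PS=0]
  ✓ 0x53900  — 3 lookups
#5 VA=0x7C24003B7 (r,kernel):
  L0: frame=0x32 idx=31 entry=0x56007 [P=1 RW=1 US=1 PS=0]
  L1: frame=0x56 idx=18 entry=0x5A087 [P=1 RW=1 US=1 PS=1]
  ✓ 0x5A3B7 (huge @L1)  — 2 lookups

Access #5 PA: 0x5A3B7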